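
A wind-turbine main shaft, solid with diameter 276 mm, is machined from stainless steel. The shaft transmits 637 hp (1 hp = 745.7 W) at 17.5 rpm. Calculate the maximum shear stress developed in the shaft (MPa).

ω = 2π·17.5/60 = 1.833 rad/s, so T = P/ω = 637×745.7 / 1.833 = 259200 N·m.
J = πd⁴/32 = π(0.276)⁴/32 = 5.697×10^-4 m⁴.
τ_max = T·r/J = 259200 × 0.138 / 5.697×10^-4 = 6.279×10^7 Pa.

62.8 MPa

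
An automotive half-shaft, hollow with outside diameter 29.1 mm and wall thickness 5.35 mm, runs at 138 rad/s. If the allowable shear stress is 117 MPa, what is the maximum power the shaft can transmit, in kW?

J = π(d_o⁴ − d_i⁴)/32 = π(0.0291⁴ − 0.0184⁴)/32 = 5.915×10^-8 m⁴.
T_max = τ_allow·J/r = 1.17×10^8 × 5.915×10^-8 / 0.0146 = 475.6 N·m.
ω = 138 rad/s, so P_max = T_max·ω = 6.563×10^4 W.

65.6 kW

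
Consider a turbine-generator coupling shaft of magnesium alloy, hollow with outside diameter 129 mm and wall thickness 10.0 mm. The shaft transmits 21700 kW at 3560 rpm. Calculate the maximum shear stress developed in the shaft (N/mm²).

ω = 2π·3560/60 = 372.8 rad/s, so T = P/ω = 21700×10³ / 372.8 = 58210 N·m.
J = π(d_o⁴ − d_i⁴)/32 = π(0.129⁴ − 0.109⁴)/32 = 1.333×10^-5 m⁴.
τ_max = T·r/J = 58210 × 0.0645 / 1.333×10^-5 = 2.817×10^8 Pa.

282 N/mm²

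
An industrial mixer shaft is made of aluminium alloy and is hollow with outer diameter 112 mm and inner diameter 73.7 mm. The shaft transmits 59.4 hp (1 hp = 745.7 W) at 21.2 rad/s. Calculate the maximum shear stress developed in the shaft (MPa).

ω = 21.2 rad/s, so T = P/ω = 59.4×745.7 / 21.20 = 2089 N·m.
J = π(d_o⁴ − d_i⁴)/32 = π(0.112⁴ − 0.0737⁴)/32 = 1.255×10^-5 m⁴.
τ_max = T·r/J = 2089 × 0.0560 / 1.255×10^-5 = 9.322×10^6 Pa.

9.32 MPa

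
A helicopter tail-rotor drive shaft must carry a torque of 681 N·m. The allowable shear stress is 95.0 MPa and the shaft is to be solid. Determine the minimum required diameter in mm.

33.2 mm

For a solid shaft τ_max = 16T/(πd³), so d = (16T/(π τ_allow))^(1/3) = (16·681.0/(π·9.50×10^7))^(1/3) = 0.03317 m.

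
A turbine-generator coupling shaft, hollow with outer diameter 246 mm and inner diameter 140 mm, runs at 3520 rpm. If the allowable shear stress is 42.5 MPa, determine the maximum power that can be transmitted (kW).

J = π(d_o⁴ − d_i⁴)/32 = π(0.246⁴ − 0.140⁴)/32 = 3.218×10^-4 m⁴.
T_max = τ_allow·J/r = 4.25×10^7 × 3.218×10^-4 / 0.123 = 111200 N·m.
ω = 2π·3520/60 = 368.6 rad/s, so P_max = T_max·ω = 4.099×10^7 W.

41000 kW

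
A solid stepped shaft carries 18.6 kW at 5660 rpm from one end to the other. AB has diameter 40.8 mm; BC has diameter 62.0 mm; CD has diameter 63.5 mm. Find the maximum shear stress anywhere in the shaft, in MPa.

ω = 2π·5660/60 = 592.7 rad/s, so T = P/ω = 18.6×10³ / 592.7 = 31.38 N·m.
Under the same torque, τ_max = 16T/(πd³) is largest where d is smallest — segment AB (d = 40.8 mm).
τ_max = 16·31.38/(π·(0.0408)³) = 2.353×10^6 Pa.

2.35 MPa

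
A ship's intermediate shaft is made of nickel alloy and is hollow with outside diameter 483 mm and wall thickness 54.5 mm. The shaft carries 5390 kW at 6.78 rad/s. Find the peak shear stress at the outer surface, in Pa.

ω = 6.78 rad/s, so T = P/ω = 5390×10³ / 6.780 = 795000 N·m.
J = π(d_o⁴ − d_i⁴)/32 = π(0.483⁴ − 0.374⁴)/32 = 3.422×10^-3 m⁴.
τ_max = T·r/J = 795000 × 0.241 / 3.422×10^-3 = 5.610×10^7 Pa.

5.61e7 Pa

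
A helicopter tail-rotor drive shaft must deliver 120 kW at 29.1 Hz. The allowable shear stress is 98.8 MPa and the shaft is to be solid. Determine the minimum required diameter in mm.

32.3 mm

ω = 2π·29.1 = 182.8 rad/s, so T = P/ω = 120×10³ / 182.8 = 656.3 N·m.
For a solid shaft τ_max = 16T/(πd³), so d = (16T/(π τ_allow))^(1/3) = (16·656.3/(π·9.88×10^7))^(1/3) = 0.03234 m.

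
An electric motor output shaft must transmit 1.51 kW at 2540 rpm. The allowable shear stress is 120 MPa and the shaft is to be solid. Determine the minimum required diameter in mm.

6.22 mm

ω = 2π·2540/60 = 266.0 rad/s, so T = P/ω = 1.51×10³ / 266.0 = 5.677 N·m.
For a solid shaft τ_max = 16T/(πd³), so d = (16T/(π τ_allow))^(1/3) = (16·5.677/(π·1.20×10^8))^(1/3) = 0.006223 m.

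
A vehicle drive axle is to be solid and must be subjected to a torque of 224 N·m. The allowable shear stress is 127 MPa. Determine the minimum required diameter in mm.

For a solid shaft τ_max = 16T/(πd³), so d = (16T/(π τ_allow))^(1/3) = (16·224.0/(π·1.27×10^8))^(1/3) = 0.02079 m.

20.8 mm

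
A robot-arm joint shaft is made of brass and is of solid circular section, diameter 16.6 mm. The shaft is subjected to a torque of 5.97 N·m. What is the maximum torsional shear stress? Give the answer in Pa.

6.65e6 Pa

J = πd⁴/32 = π(0.0166)⁴/32 = 7.455×10^-9 m⁴.
τ_max = T·r/J = 5.970 × 0.00830 / 7.455×10^-9 = 6.647×10^6 Pa.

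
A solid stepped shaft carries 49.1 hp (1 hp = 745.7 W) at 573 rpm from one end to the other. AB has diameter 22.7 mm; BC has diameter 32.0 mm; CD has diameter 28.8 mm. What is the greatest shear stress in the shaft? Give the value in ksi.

ω = 2π·573/60 = 60.00 rad/s, so T = P/ω = 49.1×745.7 / 60.00 = 610.2 N·m.
Under the same torque, τ_max = 16T/(πd³) is largest where d is smallest — segment AB (d = 22.7 mm).
τ_max = 16·610.2/(π·(0.0227)³) = 2.657×10^8 Pa.

38.5 ksi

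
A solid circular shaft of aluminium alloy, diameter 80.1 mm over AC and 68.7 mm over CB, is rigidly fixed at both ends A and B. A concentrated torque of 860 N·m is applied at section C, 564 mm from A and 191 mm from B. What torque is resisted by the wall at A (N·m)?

331 N·m

Compatibility: T_A·a/J_AC = T_B·b/J_CB with T_A + T_B = T₀.
J_AC = 4.04×10^-6 m⁴, J_CB = 2.19×10^-6 m⁴, so T_A = T₀·(J_AC/a)/((J_AC/a)+(J_CB/b)) = 331.0 N·m, T_B = 529.0 N·m.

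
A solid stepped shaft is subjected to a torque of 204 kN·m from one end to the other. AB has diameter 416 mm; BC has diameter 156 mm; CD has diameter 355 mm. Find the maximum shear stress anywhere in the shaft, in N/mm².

274 N/mm²

Under the same torque, τ_max = 16T/(πd³) is largest where d is smallest — segment BC (d = 156 mm).
τ_max = 16·204000/(π·(0.156)³) = 2.737×10^8 Pa.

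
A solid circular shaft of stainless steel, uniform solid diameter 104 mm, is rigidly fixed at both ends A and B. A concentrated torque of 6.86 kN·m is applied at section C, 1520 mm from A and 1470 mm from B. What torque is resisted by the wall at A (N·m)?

3370 N·m

With uniform GJ and both ends fixed, compatibility θ_AC = θ_CB gives T_A·a = T_B·b, together with T_A + T_B = T₀.
T_A = T₀·b/(a+b) = 6860·1470/2990 = 3373 N·m; T_B = 3487 N·m.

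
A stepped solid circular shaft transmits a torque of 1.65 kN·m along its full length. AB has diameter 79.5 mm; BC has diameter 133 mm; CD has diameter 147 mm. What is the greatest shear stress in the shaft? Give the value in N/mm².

Under the same torque, τ_max = 16T/(πd³) is largest where d is smallest — segment AB (d = 79.5 mm).
τ_max = 16·1650/(π·(0.0795)³) = 1.672×10^7 Pa.

16.7 N/mm²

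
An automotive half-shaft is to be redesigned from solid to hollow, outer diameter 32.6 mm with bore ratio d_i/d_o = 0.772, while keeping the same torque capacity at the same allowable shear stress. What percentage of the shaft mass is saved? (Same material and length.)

Equal τ_max and T ⇒ the solid shaft needs d_s³ = d_o³(1−k⁴), so d_s = 32.6·(1−0.772⁴)^(1/3) = 28.16 mm.
Area ratio A_h/A_s = d_o²(1−k²)/d_s² = (1−k²)/(1−k⁴)^(2/3) = 0.5413.
Mass saving = 1 − 0.5413 = 45.9 %.

45.9 %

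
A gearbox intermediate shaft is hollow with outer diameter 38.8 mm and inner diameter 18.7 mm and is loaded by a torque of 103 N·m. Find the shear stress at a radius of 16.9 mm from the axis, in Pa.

8.27e6 Pa

J = π(d_o⁴ − d_i⁴)/32 = π(0.0388⁴ − 0.0187⁴)/32 = 2.105×10^-7 m⁴.
Shear stress varies linearly with radius: τ = T·r/J = 103.0 × 0.0169 / 2.105×10^-7 = 8.270×10^6 Pa.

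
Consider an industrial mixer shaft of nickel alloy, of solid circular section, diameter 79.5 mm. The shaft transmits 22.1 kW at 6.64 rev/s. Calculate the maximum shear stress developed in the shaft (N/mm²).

5.37 N/mm²

ω = 2π·6.64 = 41.72 rad/s, so T = P/ω = 22.1×10³ / 41.72 = 529.7 N·m.
J = πd⁴/32 = π(0.0795)⁴/32 = 3.922×10^-6 m⁴.
τ_max = T·r/J = 529.7 × 0.0398 / 3.922×10^-6 = 5.369×10^6 Pa.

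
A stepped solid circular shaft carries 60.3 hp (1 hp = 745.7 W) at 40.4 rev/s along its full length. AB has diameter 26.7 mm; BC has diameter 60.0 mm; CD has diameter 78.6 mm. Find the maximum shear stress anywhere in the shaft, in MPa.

47.4 MPa

ω = 2π·40.4 = 253.8 rad/s, so T = P/ω = 60.3×745.7 / 253.8 = 177.1 N·m.
Under the same torque, τ_max = 16T/(πd³) is largest where d is smallest — segment AB (d = 26.7 mm).
τ_max = 16·177.1/(π·(0.0267)³) = 4.740×10^7 Pa.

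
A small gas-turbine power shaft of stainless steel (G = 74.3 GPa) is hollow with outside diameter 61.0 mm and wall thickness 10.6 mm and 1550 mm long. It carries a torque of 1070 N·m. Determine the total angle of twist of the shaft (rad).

J = π(d_o⁴ − d_i⁴)/32 = π(0.0610⁴ − 0.0398⁴)/32 = 1.113×10^-6 m⁴.
θ = T·L/(G·J) = 1070 × 1.55 / (74.3×10⁹ × 1.113×10^-6) = 0.02006 rad.

0.0201 rad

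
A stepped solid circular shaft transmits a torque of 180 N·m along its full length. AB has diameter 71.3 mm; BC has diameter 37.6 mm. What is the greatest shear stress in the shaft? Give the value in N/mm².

17.2 N/mm²

Under the same torque, τ_max = 16T/(πd³) is largest where d is smallest — segment BC (d = 37.6 mm).
τ_max = 16·180.0/(π·(0.0376)³) = 1.725×10^7 Pa.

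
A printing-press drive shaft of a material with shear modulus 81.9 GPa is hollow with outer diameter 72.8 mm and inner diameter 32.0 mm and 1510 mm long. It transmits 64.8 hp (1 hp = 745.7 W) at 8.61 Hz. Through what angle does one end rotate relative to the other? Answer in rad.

ω = 2π·8.61 = 54.10 rad/s, so T = P/ω = 64.8×745.7 / 54.10 = 893.2 N·m.
J = π(d_o⁴ − d_i⁴)/32 = π(0.0728⁴ − 0.0320⁴)/32 = 2.655×10^-6 m⁴.
θ = T·L/(G·J) = 893.2 × 1.51 / (81.9×10⁹ × 2.655×10^-6) = 6.204×10^-3 rad.

0.00620 rad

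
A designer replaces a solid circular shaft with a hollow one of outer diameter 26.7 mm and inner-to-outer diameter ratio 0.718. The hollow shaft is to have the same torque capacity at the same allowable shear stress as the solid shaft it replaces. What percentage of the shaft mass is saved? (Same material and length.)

40.5 %

Equal τ_max and T ⇒ the solid shaft needs d_s³ = d_o³(1−k⁴), so d_s = 26.7·(1−0.718⁴)^(1/3) = 24.09 mm.
Area ratio A_h/A_s = d_o²(1−k²)/d_s² = (1−k²)/(1−k⁴)^(2/3) = 0.5953.
Mass saving = 1 − 0.5953 = 40.5 %.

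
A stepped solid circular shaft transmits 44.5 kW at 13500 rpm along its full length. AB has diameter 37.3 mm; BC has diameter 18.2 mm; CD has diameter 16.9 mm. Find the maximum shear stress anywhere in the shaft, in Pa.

3.32e7 Pa

ω = 2π·13500/60 = 1414 rad/s, so T = P/ω = 44.5×10³ / 1414 = 31.48 N·m.
Under the same torque, τ_max = 16T/(πd³) is largest where d is smallest — segment CD (d = 16.9 mm).
τ_max = 16·31.48/(π·(0.0169)³) = 3.321×10^7 Pa.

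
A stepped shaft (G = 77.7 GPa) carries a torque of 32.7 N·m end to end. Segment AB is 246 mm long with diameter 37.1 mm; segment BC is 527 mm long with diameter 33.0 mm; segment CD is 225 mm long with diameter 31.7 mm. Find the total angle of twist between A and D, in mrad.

3.42 mrad

J_AB = π(0.0371)⁴/32 = 1.86×10^-7 m⁴; J_BC = π(0.0330)⁴/32 = 1.16×10^-7 m⁴; J_CD = π(0.0317)⁴/32 = 9.91×10^-8 m⁴.
θ = (T/G)·Σ L_i/J_i = (32.70/77.7×10⁹)·(0.246/1.86×10^-7 + 0.527/1.16×10^-7 + 0.225/9.91×10^-8) = 3.417×10^-3 rad.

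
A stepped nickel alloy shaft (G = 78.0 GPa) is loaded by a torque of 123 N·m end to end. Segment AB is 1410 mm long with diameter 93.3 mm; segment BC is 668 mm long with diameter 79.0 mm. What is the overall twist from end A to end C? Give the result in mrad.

0.574 mrad

J_AB = π(0.0933)⁴/32 = 7.44×10^-6 m⁴; J_BC = π(0.0790)⁴/32 = 3.82×10^-6 m⁴.
θ = (T/G)·Σ L_i/J_i = (123.0/78.0×10⁹)·(1.41/7.44×10^-6 + 0.668/3.82×10^-6) = 5.744×10^-4 rad.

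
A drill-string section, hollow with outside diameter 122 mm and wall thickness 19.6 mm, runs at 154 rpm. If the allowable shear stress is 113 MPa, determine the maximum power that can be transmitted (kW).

J = π(d_o⁴ − d_i⁴)/32 = π(0.122⁴ − 0.0828⁴)/32 = 1.713×10^-5 m⁴.
T_max = τ_allow·J/r = 1.13×10^8 × 1.713×10^-5 / 0.0610 = 31740 N·m.
ω = 2π·154/60 = 16.13 rad/s, so P_max = T_max·ω = 5.119×10^5 W.

512 kW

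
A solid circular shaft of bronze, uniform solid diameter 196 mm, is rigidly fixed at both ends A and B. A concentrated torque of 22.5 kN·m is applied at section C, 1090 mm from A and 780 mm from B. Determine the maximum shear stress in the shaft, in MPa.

With uniform GJ and both ends fixed, compatibility θ_AC = θ_CB gives T_A·a = T_B·b, together with T_A + T_B = T₀.
T_A = T₀·b/(a+b) = 22500·780/1870 = 9385 N·m; T_B = 13110 N·m.
τ in each portion: τ_AC = 6.35×10^6 Pa, τ_CB = 8.87×10^6 Pa; maximum is in CB.
τ_max = T_CB·r/J = 13110·0.0980/1.45×10^-4 = 8.871×10^6 Pa.

8.87 MPa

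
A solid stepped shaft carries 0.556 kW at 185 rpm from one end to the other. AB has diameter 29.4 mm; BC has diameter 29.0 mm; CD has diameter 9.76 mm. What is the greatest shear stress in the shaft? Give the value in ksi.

22.8 ksi

ω = 2π·185/60 = 19.37 rad/s, so T = P/ω = 0.556×10³ / 19.37 = 28.70 N·m.
Under the same torque, τ_max = 16T/(πd³) is largest where d is smallest — segment CD (d = 9.76 mm).
τ_max = 16·28.70/(π·(0.00976)³) = 1.572×10^8 Pa.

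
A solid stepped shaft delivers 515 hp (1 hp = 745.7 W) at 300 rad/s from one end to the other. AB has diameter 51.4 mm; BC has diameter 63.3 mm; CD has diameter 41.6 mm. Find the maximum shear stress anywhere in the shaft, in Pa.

ω = 300 rad/s, so T = P/ω = 515×745.7 / 300.0 = 1280 N·m.
Under the same torque, τ_max = 16T/(πd³) is largest where d is smallest — segment CD (d = 41.6 mm).
τ_max = 16·1280/(π·(0.0416)³) = 9.056×10^7 Pa.

9.06e7 Pa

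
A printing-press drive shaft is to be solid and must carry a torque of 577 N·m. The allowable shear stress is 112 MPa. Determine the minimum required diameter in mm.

29.7 mm

For a solid shaft τ_max = 16T/(πd³), so d = (16T/(π τ_allow))^(1/3) = (16·577.0/(π·1.12×10^8))^(1/3) = 0.02972 m.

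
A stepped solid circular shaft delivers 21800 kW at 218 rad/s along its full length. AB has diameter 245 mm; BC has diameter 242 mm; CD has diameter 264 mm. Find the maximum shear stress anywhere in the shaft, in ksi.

ω = 218 rad/s, so T = P/ω = 21800×10³ / 218.0 = 100000 N·m.
Under the same torque, τ_max = 16T/(πd³) is largest where d is smallest — segment BC (d = 242 mm).
τ_max = 16·100000/(π·(0.242)³) = 3.594×10^7 Pa.

5.21 ksi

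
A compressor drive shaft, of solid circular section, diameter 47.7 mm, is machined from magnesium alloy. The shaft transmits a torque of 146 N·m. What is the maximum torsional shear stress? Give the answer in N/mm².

J = πd⁴/32 = π(0.0477)⁴/32 = 5.082×10^-7 m⁴.
τ_max = T·r/J = 146.0 × 0.0239 / 5.082×10^-7 = 6.851×10^6 Pa.

6.85 N/mm²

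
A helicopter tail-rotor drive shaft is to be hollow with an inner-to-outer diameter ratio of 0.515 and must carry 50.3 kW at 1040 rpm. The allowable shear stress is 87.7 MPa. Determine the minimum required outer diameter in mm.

ω = 2π·1040/60 = 108.9 rad/s, so T = P/ω = 50.3×10³ / 108.9 = 461.9 N·m.
For a hollow shaft with d_i/d_o = 0.515: τ_max = 16T/(π d_o³ (1−k⁴)), so d_o = [16T/(π τ_allow (1−k⁴))]^(1/3) = [16·461.9/(π·8.77×10^7·0.9297)]^(1/3) = 0.03067 m.

30.7 mm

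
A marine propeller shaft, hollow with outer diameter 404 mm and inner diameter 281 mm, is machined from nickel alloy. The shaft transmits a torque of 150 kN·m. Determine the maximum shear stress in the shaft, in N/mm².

15.1 N/mm²

J = π(d_o⁴ − d_i⁴)/32 = π(0.404⁴ − 0.281⁴)/32 = 2.003×10^-3 m⁴.
τ_max = T·r/J = 150000 × 0.202 / 2.003×10^-3 = 1.513×10^7 Pa.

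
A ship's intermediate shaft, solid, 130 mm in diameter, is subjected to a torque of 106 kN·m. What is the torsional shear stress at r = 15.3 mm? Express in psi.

8390 psi

J = πd⁴/32 = π(0.130)⁴/32 = 2.804×10^-5 m⁴.
Shear stress varies linearly with radius: τ = T·r/J = 106000 × 0.0153 / 2.804×10^-5 = 5.784×10^7 Pa.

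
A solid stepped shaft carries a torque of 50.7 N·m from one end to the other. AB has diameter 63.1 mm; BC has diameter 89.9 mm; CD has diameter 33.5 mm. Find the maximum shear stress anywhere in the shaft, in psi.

Under the same torque, τ_max = 16T/(πd³) is largest where d is smallest — segment CD (d = 33.5 mm).
τ_max = 16·50.70/(π·(0.0335)³) = 6.868×10^6 Pa.

996 psi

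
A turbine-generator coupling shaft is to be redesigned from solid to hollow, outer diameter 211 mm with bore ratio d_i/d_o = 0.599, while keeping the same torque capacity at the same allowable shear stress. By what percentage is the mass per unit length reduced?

29.7 %

Equal τ_max and T ⇒ the solid shaft needs d_s³ = d_o³(1−k⁴), so d_s = 211·(1−0.599⁴)^(1/3) = 201.5 mm.
Area ratio A_h/A_s = d_o²(1−k²)/d_s² = (1−k²)/(1−k⁴)^(2/3) = 0.7029.
Mass saving = 1 − 0.7029 = 29.7 %.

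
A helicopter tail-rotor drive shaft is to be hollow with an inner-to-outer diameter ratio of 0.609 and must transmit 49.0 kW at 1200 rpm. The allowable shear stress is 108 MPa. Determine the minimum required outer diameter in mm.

ω = 2π·1200/60 = 125.7 rad/s, so T = P/ω = 49.0×10³ / 125.7 = 389.9 N·m.
For a hollow shaft with d_i/d_o = 0.609: τ_max = 16T/(π d_o³ (1−k⁴)), so d_o = [16T/(π τ_allow (1−k⁴))]^(1/3) = [16·389.9/(π·1.08×10^8·0.8624)]^(1/3) = 0.02773 m.

27.7 mm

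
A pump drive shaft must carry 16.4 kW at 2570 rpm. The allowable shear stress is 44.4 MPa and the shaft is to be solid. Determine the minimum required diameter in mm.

ω = 2π·2570/60 = 269.1 rad/s, so T = P/ω = 16.4×10³ / 269.1 = 60.94 N·m.
For a solid shaft τ_max = 16T/(πd³), so d = (16T/(π τ_allow))^(1/3) = (16·60.94/(π·4.44×10^7))^(1/3) = 0.01912 m.

19.1 mm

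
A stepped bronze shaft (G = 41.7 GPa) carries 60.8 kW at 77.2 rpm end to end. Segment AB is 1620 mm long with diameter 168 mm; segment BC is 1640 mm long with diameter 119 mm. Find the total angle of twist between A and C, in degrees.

ω = 2π·77.2/60 = 8.084 rad/s, so T = P/ω = 60.8×10³ / 8.084 = 7521 N·m.
J_AB = π(0.168)⁴/32 = 7.82×10^-5 m⁴; J_BC = π(0.119)⁴/32 = 1.97×10^-5 m⁴.
θ = (T/G)·Σ L_i/J_i = (7521/41.7×10⁹)·(1.62/7.82×10^-5 + 1.64/1.97×10^-5) = 0.01876 rad.

1.07°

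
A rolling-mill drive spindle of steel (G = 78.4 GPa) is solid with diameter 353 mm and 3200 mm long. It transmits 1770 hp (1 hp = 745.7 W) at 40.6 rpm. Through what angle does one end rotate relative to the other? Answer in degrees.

ω = 2π·40.6/60 = 4.252 rad/s, so T = P/ω = 1770×745.7 / 4.252 = 310400 N·m.
J = πd⁴/32 = π(0.353)⁴/32 = 1.524×10^-3 m⁴.
θ = T·L/(G·J) = 310400 × 3.20 / (78.4×10⁹ × 1.524×10^-3) = 8.312×10^-3 rad.

0.476°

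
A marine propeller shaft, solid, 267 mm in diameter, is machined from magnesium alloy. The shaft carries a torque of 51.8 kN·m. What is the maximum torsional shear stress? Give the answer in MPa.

13.9 MPa

J = πd⁴/32 = π(0.267)⁴/32 = 4.989×10^-4 m⁴.
τ_max = T·r/J = 51800 × 0.134 / 4.989×10^-4 = 1.386×10^7 Pa.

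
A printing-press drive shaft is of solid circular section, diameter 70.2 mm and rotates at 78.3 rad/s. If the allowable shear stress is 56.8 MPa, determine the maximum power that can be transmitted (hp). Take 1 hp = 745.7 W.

405 hp

J = πd⁴/32 = π(0.0702)⁴/32 = 2.384×10^-6 m⁴.
T_max = τ_allow·J/r = 5.68×10^7 × 2.384×10^-6 / 0.0351 = 3858 N·m.
ω = 78.3 rad/s, so P_max = T_max·ω = 3.021×10^5 W.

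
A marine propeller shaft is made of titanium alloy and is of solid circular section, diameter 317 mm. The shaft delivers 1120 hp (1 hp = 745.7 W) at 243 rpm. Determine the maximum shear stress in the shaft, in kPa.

5250 kPa

ω = 2π·243/60 = 25.45 rad/s, so T = P/ω = 1120×745.7 / 25.45 = 32820 N·m.
J = πd⁴/32 = π(0.317)⁴/32 = 9.914×10^-4 m⁴.
τ_max = T·r/J = 32820 × 0.159 / 9.914×10^-4 = 5.247×10^6 Pa.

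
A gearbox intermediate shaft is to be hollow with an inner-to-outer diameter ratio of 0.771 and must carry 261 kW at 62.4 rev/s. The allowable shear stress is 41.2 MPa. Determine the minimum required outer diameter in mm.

ω = 2π·62.4 = 392.1 rad/s, so T = P/ω = 261×10³ / 392.1 = 665.7 N·m.
For a hollow shaft with d_i/d_o = 0.771: τ_max = 16T/(π d_o³ (1−k⁴)), so d_o = [16T/(π τ_allow (1−k⁴))]^(1/3) = [16·665.7/(π·4.12×10^7·0.6466)]^(1/3) = 0.05030 m.

50.3 mm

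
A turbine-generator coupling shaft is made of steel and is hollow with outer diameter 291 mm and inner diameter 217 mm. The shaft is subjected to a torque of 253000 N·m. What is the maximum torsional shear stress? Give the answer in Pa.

7.57e7 Pa

J = π(d_o⁴ − d_i⁴)/32 = π(0.291⁴ − 0.217⁴)/32 = 4.863×10^-4 m⁴.
τ_max = T·r/J = 253000 × 0.145 / 4.863×10^-4 = 7.570×10^7 Pa.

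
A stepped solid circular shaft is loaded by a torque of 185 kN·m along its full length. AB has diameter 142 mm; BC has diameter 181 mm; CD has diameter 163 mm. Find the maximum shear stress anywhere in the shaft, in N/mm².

Under the same torque, τ_max = 16T/(πd³) is largest where d is smallest — segment AB (d = 142 mm).
τ_max = 16·185000/(π·(0.142)³) = 3.291×10^8 Pa.

329 N/mm²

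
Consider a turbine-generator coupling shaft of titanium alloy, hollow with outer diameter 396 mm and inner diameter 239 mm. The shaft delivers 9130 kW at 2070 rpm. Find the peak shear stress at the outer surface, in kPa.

3980 kPa

ω = 2π·2070/60 = 216.8 rad/s, so T = P/ω = 9130×10³ / 216.8 = 42120 N·m.
J = π(d_o⁴ − d_i⁴)/32 = π(0.396⁴ − 0.239⁴)/32 = 2.094×10^-3 m⁴.
τ_max = T·r/J = 42120 × 0.198 / 2.094×10^-3 = 3.983×10^6 Pa.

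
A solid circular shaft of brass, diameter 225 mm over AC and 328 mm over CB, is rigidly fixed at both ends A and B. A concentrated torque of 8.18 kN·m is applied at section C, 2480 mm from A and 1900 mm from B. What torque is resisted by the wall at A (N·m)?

1190 N·m

Compatibility: T_A·a/J_AC = T_B·b/J_CB with T_A + T_B = T₀.
J_AC = 2.52×10^-4 m⁴, J_CB = 1.14×10^-3 m⁴, so T_A = T₀·(J_AC/a)/((J_AC/a)+(J_CB/b)) = 1186 N·m, T_B = 6994 N·m.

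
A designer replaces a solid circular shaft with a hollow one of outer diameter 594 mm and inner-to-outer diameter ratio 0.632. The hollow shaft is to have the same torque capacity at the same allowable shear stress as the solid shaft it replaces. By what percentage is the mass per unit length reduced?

Equal τ_max and T ⇒ the solid shaft needs d_s³ = d_o³(1−k⁴), so d_s = 594·(1−0.632⁴)^(1/3) = 560.6 mm.
Area ratio A_h/A_s = d_o²(1−k²)/d_s² = (1−k²)/(1−k⁴)^(2/3) = 0.6744.
Mass saving = 1 − 0.6744 = 32.6 %.

32.6 %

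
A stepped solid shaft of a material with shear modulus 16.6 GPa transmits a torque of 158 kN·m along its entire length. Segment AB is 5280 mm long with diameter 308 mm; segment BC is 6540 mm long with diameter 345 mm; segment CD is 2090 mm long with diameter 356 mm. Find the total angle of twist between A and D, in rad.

J_AB = π(0.308)⁴/32 = 8.83×10^-4 m⁴; J_BC = π(0.345)⁴/32 = 1.39×10^-3 m⁴; J_CD = π(0.356)⁴/32 = 1.58×10^-3 m⁴.
θ = (T/G)·Σ L_i/J_i = (158000/16.6×10⁹)·(5.28/8.83×10^-4 + 6.54/1.39×10^-3 + 2.09/1.58×10^-3) = 0.1143 rad.

0.114 rad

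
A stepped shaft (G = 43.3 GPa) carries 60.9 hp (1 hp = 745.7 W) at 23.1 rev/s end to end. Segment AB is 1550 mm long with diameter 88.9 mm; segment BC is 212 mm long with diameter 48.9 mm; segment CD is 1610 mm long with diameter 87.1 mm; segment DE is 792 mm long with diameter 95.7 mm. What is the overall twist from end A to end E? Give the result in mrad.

7.31 mrad

ω = 2π·23.1 = 145.1 rad/s, so T = P/ω = 60.9×745.7 / 145.1 = 312.9 N·m.
J_AB = π(0.0889)⁴/32 = 6.13×10^-6 m⁴; J_BC = π(0.0489)⁴/32 = 5.61×10^-7 m⁴; J_CD = π(0.0871)⁴/32 = 5.65×10^-6 m⁴; J_DE = π(0.0957)⁴/32 = 8.23×10^-6 m⁴.
θ = (T/G)·Σ L_i/J_i = (312.9/43.3×10⁹)·(1.55/6.13×10^-6 + 0.212/5.61×10^-7 + 1.61/5.65×10^-6 + 0.792/8.23×10^-6) = 7.310×10^-3 rad.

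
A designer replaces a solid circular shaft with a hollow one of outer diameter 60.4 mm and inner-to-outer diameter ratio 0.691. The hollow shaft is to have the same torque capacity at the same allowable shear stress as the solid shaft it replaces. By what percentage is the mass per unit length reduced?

37.9 %

Equal τ_max and T ⇒ the solid shaft needs d_s³ = d_o³(1−k⁴), so d_s = 60.4·(1−0.691⁴)^(1/3) = 55.41 mm.
Area ratio A_h/A_s = d_o²(1−k²)/d_s² = (1−k²)/(1−k⁴)^(2/3) = 0.6209.
Mass saving = 1 − 0.6209 = 37.9 %.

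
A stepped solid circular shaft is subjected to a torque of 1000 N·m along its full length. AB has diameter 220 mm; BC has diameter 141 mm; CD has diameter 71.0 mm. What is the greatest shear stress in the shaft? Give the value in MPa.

14.2 MPa

Under the same torque, τ_max = 16T/(πd³) is largest where d is smallest — segment CD (d = 71.0 mm).
τ_max = 16·1000/(π·(0.0710)³) = 1.423×10^7 Pa.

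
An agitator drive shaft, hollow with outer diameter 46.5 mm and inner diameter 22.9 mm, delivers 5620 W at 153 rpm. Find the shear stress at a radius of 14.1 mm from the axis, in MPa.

11.4 MPa

ω = 2π·153/60 = 16.02 rad/s, so T = P/ω = 5620 / 16.02 = 350.8 N·m.
J = π(d_o⁴ − d_i⁴)/32 = π(0.0465⁴ − 0.0229⁴)/32 = 4.320×10^-7 m⁴.
Shear stress varies linearly with radius: τ = T·r/J = 350.8 × 0.0141 / 4.320×10^-7 = 1.145×10^7 Pa.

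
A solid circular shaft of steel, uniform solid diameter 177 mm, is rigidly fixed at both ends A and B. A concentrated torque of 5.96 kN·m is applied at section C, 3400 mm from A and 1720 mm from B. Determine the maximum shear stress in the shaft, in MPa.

3.64 MPa

With uniform GJ and both ends fixed, compatibility θ_AC = θ_CB gives T_A·a = T_B·b, together with T_A + T_B = T₀.
T_A = T₀·b/(a+b) = 5960·1720/5120 = 2002 N·m; T_B = 3958 N·m.
τ in each portion: τ_AC = 1.84×10^6 Pa, τ_CB = 3.64×10^6 Pa; maximum is in CB.
τ_max = T_CB·r/J = 3958·0.0885/9.64×10^-5 = 3.635×10^6 Pa.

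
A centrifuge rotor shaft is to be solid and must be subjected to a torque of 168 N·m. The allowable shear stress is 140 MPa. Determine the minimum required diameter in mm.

For a solid shaft τ_max = 16T/(πd³), so d = (16T/(π τ_allow))^(1/3) = (16·168.0/(π·1.40×10^8))^(1/3) = 0.01828 m.

18.3 mm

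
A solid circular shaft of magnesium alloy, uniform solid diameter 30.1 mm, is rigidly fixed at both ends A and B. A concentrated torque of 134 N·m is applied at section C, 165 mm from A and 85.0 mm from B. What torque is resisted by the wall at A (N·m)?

45.6 N·m

With uniform GJ and both ends fixed, compatibility θ_AC = θ_CB gives T_A·a = T_B·b, together with T_A + T_B = T₀.
T_A = T₀·b/(a+b) = 134.0·85.0/250.0 = 45.56 N·m; T_B = 88.44 N·m.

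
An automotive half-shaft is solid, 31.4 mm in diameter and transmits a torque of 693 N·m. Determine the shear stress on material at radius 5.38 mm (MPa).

J = πd⁴/32 = π(0.0314)⁴/32 = 9.544×10^-8 m⁴.
Shear stress varies linearly with radius: τ = T·r/J = 693.0 × 0.00538 / 9.544×10^-8 = 3.907×10^7 Pa.

39.1 MPa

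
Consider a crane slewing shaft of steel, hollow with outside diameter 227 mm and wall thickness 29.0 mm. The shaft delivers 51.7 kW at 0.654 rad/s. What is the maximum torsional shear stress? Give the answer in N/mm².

49.7 N/mm²

ω = 0.654 rad/s, so T = P/ω = 51.7×10³ / 0.6540 = 79050 N·m.
J = π(d_o⁴ − d_i⁴)/32 = π(0.227⁴ − 0.169⁴)/32 = 1.806×10^-4 m⁴.
τ_max = T·r/J = 79050 × 0.114 / 1.806×10^-4 = 4.968×10^7 Pa.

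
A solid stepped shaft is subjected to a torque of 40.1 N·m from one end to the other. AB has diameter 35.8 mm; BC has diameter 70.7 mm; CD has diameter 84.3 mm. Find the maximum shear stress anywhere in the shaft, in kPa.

4450 kPa

Under the same torque, τ_max = 16T/(πd³) is largest where d is smallest — segment AB (d = 35.8 mm).
τ_max = 16·40.10/(π·(0.0358)³) = 4.451×10^6 Pa.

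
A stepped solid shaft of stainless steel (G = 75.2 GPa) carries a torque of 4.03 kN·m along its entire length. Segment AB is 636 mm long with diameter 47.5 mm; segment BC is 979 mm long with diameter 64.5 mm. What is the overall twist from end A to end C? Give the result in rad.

0.0991 rad

J_AB = π(0.0475)⁴/32 = 5.00×10^-7 m⁴; J_BC = π(0.0645)⁴/32 = 1.70×10^-6 m⁴.
θ = (T/G)·Σ L_i/J_i = (4030/75.2×10⁹)·(0.636/5.00×10^-7 + 0.979/1.70×10^-6) = 0.09907 rad.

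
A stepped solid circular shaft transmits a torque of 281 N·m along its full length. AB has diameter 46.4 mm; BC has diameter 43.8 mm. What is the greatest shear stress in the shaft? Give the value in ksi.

2.47 ksi

Under the same torque, τ_max = 16T/(πd³) is largest where d is smallest — segment BC (d = 43.8 mm).
τ_max = 16·281.0/(π·(0.0438)³) = 1.703×10^7 Pa.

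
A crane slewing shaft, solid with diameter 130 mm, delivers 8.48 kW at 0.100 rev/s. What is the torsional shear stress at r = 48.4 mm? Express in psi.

3380 psi

ω = 2π·0.100 = 0.6283 rad/s, so T = P/ω = 8.48×10³ / 0.6283 = 13500 N·m.
J = πd⁴/32 = π(0.130)⁴/32 = 2.804×10^-5 m⁴.
Shear stress varies linearly with radius: τ = T·r/J = 13500 × 0.0484 / 2.804×10^-5 = 2.330×10^7 Pa.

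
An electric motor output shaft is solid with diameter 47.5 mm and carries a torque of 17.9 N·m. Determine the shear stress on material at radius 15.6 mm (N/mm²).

J = πd⁴/32 = π(0.0475)⁴/32 = 4.998×10^-7 m⁴.
Shear stress varies linearly with radius: τ = T·r/J = 17.90 × 0.0156 / 4.998×10^-7 = 5.587×10^5 Pa.

0.559 N/mm²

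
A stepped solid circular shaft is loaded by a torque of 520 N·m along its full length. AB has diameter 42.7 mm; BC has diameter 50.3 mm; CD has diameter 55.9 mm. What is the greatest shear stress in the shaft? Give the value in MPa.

Under the same torque, τ_max = 16T/(πd³) is largest where d is smallest — segment AB (d = 42.7 mm).
τ_max = 16·520.0/(π·(0.0427)³) = 3.402×10^7 Pa.

34.0 MPa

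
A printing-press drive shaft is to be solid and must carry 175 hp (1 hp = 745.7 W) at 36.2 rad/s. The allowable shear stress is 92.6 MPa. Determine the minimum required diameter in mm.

58.3 mm

ω = 36.2 rad/s, so T = P/ω = 175×745.7 / 36.20 = 3605 N·m.
For a solid shaft τ_max = 16T/(πd³), so d = (16T/(π τ_allow))^(1/3) = (16·3605/(π·9.26×10^7))^(1/3) = 0.05831 m.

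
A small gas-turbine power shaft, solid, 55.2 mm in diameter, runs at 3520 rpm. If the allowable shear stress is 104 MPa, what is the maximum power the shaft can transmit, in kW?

J = πd⁴/32 = π(0.0552)⁴/32 = 9.115×10^-7 m⁴.
T_max = τ_allow·J/r = 1.04×10^8 × 9.115×10^-7 / 0.0276 = 3435 N·m.
ω = 2π·3520/60 = 368.6 rad/s, so P_max = T_max·ω = 1.266×10^6 W.

1270 kW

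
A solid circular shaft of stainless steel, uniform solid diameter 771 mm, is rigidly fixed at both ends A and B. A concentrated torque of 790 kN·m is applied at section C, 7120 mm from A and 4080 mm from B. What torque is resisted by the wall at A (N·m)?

288000 N·m

With uniform GJ and both ends fixed, compatibility θ_AC = θ_CB gives T_A·a = T_B·b, together with T_A + T_B = T₀.
T_A = T₀·b/(a+b) = 790000·4080/11200 = 287800 N·m; T_B = 502200 N·m.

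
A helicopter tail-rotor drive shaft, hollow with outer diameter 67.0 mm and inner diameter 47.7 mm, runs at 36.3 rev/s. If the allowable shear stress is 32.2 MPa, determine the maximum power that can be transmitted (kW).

322 kW

J = π(d_o⁴ − d_i⁴)/32 = π(0.0670⁴ − 0.0477⁴)/32 = 1.470×10^-6 m⁴.
T_max = τ_allow·J/r = 3.22×10^7 × 1.470×10^-6 / 0.0335 = 1413 N·m.
ω = 2π·36.3 = 228.1 rad/s, so P_max = T_max·ω = 3.223×10^5 W.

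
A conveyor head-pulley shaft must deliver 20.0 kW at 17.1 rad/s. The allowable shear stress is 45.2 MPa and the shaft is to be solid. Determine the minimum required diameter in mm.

ω = 17.1 rad/s, so T = P/ω = 20.0×10³ / 17.10 = 1170 N·m.
For a solid shaft τ_max = 16T/(πd³), so d = (16T/(π τ_allow))^(1/3) = (16·1170/(π·4.52×10^7))^(1/3) = 0.05089 m.

50.9 mm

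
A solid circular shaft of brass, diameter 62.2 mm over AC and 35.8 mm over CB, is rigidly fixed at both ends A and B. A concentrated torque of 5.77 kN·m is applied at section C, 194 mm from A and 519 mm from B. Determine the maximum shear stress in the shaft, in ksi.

Compatibility: T_A·a/J_AC = T_B·b/J_CB with T_A + T_B = T₀.
J_AC = 1.47×10^-6 m⁴, J_CB = 1.61×10^-7 m⁴, so T_A = T₀·(J_AC/a)/((J_AC/a)+(J_CB/b)) = 5543 N·m, T_B = 227.4 N·m.
τ in each portion: τ_AC = 1.17×10^8 Pa, τ_CB = 2.52×10^7 Pa; maximum is in AC.
τ_max = T_AC·r/J = 5543·0.0311/1.47×10^-6 = 1.173×10^8 Pa.

17.0 ksi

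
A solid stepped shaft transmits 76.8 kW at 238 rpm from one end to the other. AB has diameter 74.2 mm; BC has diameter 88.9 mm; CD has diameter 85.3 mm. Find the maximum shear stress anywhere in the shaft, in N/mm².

ω = 2π·238/60 = 24.92 rad/s, so T = P/ω = 76.8×10³ / 24.92 = 3081 N·m.
Under the same torque, τ_max = 16T/(πd³) is largest where d is smallest — segment AB (d = 74.2 mm).
τ_max = 16·3081/(π·(0.0742)³) = 3.842×10^7 Pa.

38.4 N/mm²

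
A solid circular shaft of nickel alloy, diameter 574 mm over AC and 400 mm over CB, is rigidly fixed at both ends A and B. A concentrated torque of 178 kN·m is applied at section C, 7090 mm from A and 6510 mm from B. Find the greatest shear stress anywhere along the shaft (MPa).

3.81 MPa

Compatibility: T_A·a/J_AC = T_B·b/J_CB with T_A + T_B = T₀.
J_AC = 0.0107 m⁴, J_CB = 2.51×10^-3 m⁴, so T_A = T₀·(J_AC/a)/((J_AC/a)+(J_CB/b)) = 141600 N·m, T_B = 36370 N·m.
τ in each portion: τ_AC = 3.81×10^6 Pa, τ_CB = 2.89×10^6 Pa; maximum is in AC.
τ_max = T_AC·r/J = 141600·0.287/0.0107 = 3.814×10^6 Pa.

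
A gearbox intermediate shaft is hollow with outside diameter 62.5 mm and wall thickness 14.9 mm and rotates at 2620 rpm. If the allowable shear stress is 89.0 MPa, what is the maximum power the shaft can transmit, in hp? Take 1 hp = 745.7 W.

1450 hp

J = π(d_o⁴ − d_i⁴)/32 = π(0.0625⁴ − 0.0327⁴)/32 = 1.386×10^-6 m⁴.
T_max = τ_allow·J/r = 8.90×10^7 × 1.386×10^-6 / 0.0312 = 3947 N·m.
ω = 2π·2620/60 = 274.4 rad/s, so P_max = T_max·ω = 1.083×10^6 W.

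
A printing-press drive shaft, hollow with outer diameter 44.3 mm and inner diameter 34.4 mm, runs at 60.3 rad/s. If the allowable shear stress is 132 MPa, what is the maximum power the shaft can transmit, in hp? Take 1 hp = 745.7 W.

J = π(d_o⁴ − d_i⁴)/32 = π(0.0443⁴ − 0.0344⁴)/32 = 2.406×10^-7 m⁴.
T_max = τ_allow·J/r = 1.32×10^8 × 2.406×10^-7 / 0.0221 = 1434 N·m.
ω = 60.3 rad/s, so P_max = T_max·ω = 8.647×10^4 W.

116 hp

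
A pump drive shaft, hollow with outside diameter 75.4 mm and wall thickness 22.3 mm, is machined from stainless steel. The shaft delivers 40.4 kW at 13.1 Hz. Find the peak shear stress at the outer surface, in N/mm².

6.00 N/mm²

ω = 2π·13.1 = 82.31 rad/s, so T = P/ω = 40.4×10³ / 82.31 = 490.8 N·m.
J = π(d_o⁴ − d_i⁴)/32 = π(0.0754⁴ − 0.0308⁴)/32 = 3.085×10^-6 m⁴.
τ_max = T·r/J = 490.8 × 0.0377 / 3.085×10^-6 = 5.999×10^6 Pa.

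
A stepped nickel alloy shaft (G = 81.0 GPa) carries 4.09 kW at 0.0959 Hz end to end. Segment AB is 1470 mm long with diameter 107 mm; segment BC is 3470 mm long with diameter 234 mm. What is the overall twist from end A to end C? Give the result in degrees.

ω = 2π·0.0959 = 0.6026 rad/s, so T = P/ω = 4.09×10³ / 0.6026 = 6788 N·m.
J_AB = π(0.107)⁴/32 = 1.29×10^-5 m⁴; J_BC = π(0.234)⁴/32 = 2.94×10^-4 m⁴.
θ = (T/G)·Σ L_i/J_i = (6788/81.0×10⁹)·(1.47/1.29×10^-5 + 3.47/2.94×10^-4) = 0.01056 rad.

0.605°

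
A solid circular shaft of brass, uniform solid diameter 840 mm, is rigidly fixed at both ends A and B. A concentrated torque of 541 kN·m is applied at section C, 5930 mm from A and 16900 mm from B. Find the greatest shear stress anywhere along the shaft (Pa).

With uniform GJ and both ends fixed, compatibility θ_AC = θ_CB gives T_A·a = T_B·b, together with T_A + T_B = T₀.
T_A = T₀·b/(a+b) = 541000·16900/22830 = 400500 N·m; T_B = 140500 N·m.
τ in each portion: τ_AC = 3.44×10^6 Pa, τ_CB = 1.21×10^6 Pa; maximum is in AC.
τ_max = T_AC·r/J = 400500·0.420/0.0489 = 3.441×10^6 Pa.

3.44e6 Pa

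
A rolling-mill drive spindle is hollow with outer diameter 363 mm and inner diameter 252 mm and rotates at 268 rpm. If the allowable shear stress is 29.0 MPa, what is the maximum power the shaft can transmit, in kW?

J = π(d_o⁴ − d_i⁴)/32 = π(0.363⁴ − 0.252⁴)/32 = 1.309×10^-3 m⁴.
T_max = τ_allow·J/r = 2.90×10^7 × 1.309×10^-3 / 0.181 = 209100 N·m.
ω = 2π·268/60 = 28.06 rad/s, so P_max = T_max·ω = 5.868×10^6 W.

5870 kW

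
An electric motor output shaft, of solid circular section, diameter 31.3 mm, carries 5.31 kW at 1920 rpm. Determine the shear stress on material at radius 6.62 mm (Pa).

ω = 2π·1920/60 = 201.1 rad/s, so T = P/ω = 5.31×10³ / 201.1 = 26.41 N·m.
J = πd⁴/32 = π(0.0313)⁴/32 = 9.423×10^-8 m⁴.
Shear stress varies linearly with radius: τ = T·r/J = 26.41 × 0.00662 / 9.423×10^-8 = 1.855×10^6 Pa.

1.86e6 Pa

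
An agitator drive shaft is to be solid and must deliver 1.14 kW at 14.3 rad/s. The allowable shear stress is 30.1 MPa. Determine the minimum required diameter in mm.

23.8 mm

ω = 14.3 rad/s, so T = P/ω = 1.14×10³ / 14.30 = 79.72 N·m.
For a solid shaft τ_max = 16T/(πd³), so d = (16T/(π τ_allow))^(1/3) = (16·79.72/(π·3.01×10^7))^(1/3) = 0.02380 m.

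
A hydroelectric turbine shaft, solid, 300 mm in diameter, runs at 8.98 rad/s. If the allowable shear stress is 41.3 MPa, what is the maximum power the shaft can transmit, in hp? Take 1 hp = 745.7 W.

J = πd⁴/32 = π(0.300)⁴/32 = 7.952×10^-4 m⁴.
T_max = τ_allow·J/r = 4.13×10^7 × 7.952×10^-4 / 0.150 = 218900 N·m.
ω = 8.98 rad/s, so P_max = T_max·ω = 1.966×10^6 W.

2640 hp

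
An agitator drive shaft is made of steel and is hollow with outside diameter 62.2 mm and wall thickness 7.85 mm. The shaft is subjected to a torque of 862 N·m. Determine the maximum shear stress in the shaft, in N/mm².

J = π(d_o⁴ − d_i⁴)/32 = π(0.0622⁴ − 0.0465⁴)/32 = 1.010×10^-6 m⁴.
τ_max = T·r/J = 862.0 × 0.0311 / 1.010×10^-6 = 2.653×10^7 Pa.

26.5 N/mm²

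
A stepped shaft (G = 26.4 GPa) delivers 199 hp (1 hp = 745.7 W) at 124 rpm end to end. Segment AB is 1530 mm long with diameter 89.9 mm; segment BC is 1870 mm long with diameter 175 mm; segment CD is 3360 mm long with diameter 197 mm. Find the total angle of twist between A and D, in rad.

0.122 rad

ω = 2π·124/60 = 12.99 rad/s, so T = P/ω = 199×745.7 / 12.99 = 11430 N·m.
J_AB = π(0.0899)⁴/32 = 6.41×10^-6 m⁴; J_BC = π(0.175)⁴/32 = 9.21×10^-5 m⁴; J_CD = π(0.197)⁴/32 = 1.48×10^-4 m⁴.
θ = (T/G)·Σ L_i/J_i = (11430/26.4×10⁹)·(1.53/6.41×10^-6 + 1.87/9.21×10^-5 + 3.36/1.48×10^-4) = 0.1219 rad.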